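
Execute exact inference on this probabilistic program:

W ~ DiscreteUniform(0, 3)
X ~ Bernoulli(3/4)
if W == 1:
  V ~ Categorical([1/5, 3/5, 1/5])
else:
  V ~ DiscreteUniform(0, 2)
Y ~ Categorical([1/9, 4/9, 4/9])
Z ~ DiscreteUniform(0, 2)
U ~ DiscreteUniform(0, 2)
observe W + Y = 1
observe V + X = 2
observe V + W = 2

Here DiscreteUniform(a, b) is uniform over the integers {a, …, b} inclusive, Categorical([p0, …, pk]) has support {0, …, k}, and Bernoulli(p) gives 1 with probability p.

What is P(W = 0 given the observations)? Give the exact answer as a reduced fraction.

P(W = 0 | obs) = 20/47

Enumerate traces; 18 have nonzero weight after conditioning:
  (W=0, X=0, V=2, Y=1, Z=0, U=0) weight 1/972
  (W=0, X=0, V=2, Y=1, Z=0, U=1) weight 1/972
  (W=0, X=0, V=2, Y=1, Z=0, U=2) weight 1/972
  (W=0, X=0, V=2, Y=1, Z=1, U=0) weight 1/972
  (W=0, X=0, V=2, Y=1, Z=1, U=1) weight 1/972
  (W=0, X=0, V=2, Y=1, Z=1, U=2) weight 1/972
  (W=0, X=0, V=2, Y=1, Z=2, U=0) weight 1/972
  (W=0, X=0, V=2, Y=1, Z=2, U=1) weight 1/972
  (W=1, X=1, V=1, Y=0, Z=0, U=0) weight 1/720
  … 9 more
Group by W:
  weight(W=0) = 1/108
  weight(W=1) = 1/80
Total weight = 1/108 + 1/80 = 47/2160
P(W=0 | obs) = 1/108 / 47/2160 = 20/47
P(W=1 | obs) = 1/80 / 47/2160 = 27/47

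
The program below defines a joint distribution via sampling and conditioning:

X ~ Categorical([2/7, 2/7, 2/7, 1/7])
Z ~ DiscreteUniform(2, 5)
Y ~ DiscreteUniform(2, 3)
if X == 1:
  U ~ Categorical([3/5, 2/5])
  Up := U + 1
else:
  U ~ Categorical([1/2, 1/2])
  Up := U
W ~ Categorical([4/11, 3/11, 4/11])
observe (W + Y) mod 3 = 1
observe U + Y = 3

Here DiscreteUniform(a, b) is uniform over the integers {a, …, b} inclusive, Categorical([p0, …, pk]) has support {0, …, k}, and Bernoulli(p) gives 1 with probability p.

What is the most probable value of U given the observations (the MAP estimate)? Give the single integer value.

Enumerate traces; 32 have nonzero weight after conditioning:
  (X=0, Z=2, Y=2, U=1, W=2) weight 1/154
  (X=0, Z=2, Y=3, U=0, W=1) weight 3/616
  (X=0, Z=3, Y=2, U=1, W=2) weight 1/154
  (X=0, Z=3, Y=3, U=0, W=1) weight 3/616
  (X=0, Z=4, Y=2, U=1, W=2) weight 1/154
  (X=0, Z=4, Y=3, U=0, W=1) weight 3/616
  (X=0, Z=5, Y=2, U=1, W=2) weight 1/154
  (X=0, Z=5, Y=3, U=0, W=1) weight 3/616
  … 24 more
Group by U:
  weight(U=0) = 111/1540
  weight(U=1) = 3/35
Total weight = 111/1540 + 3/35 = 243/1540
P(U=0 | obs) = 111/1540 / 243/1540 = 37/81
P(U=1 | obs) = 3/35 / 243/1540 = 44/81
argmax = 1

argmax_v P(U = v | obs) = 1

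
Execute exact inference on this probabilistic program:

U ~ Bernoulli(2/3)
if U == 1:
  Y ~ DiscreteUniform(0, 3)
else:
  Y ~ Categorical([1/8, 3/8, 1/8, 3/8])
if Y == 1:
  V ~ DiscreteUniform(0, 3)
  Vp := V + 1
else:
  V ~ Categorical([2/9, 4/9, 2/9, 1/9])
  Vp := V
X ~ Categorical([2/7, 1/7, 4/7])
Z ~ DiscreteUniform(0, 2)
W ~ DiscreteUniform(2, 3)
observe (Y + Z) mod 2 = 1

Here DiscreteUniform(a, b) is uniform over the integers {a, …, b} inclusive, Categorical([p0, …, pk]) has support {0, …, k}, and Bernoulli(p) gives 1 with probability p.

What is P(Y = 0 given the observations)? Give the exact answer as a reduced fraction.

P(Y = 0 | obs) = 5/38

Enumerate traces; 288 have nonzero weight after conditioning:
  (U=0, Y=0, V=0, X=0, Z=1, W=2) weight 1/2268
  (U=0, Y=0, V=0, X=0, Z=1, W=3) weight 1/2268
  (U=0, Y=0, V=0, X=1, Z=1, W=2) weight 1/4536
  (U=0, Y=0, V=0, X=1, Z=1, W=3) weight 1/4536
  (U=0, Y=0, V=0, X=2, Z=1, W=2) weight 1/1134
  (U=0, Y=0, V=0, X=2, Z=1, W=3) weight 1/1134
  (U=0, Y=0, V=1, X=0, Z=1, W=2) weight 1/1134
  (U=0, Y=0, V=1, X=0, Z=1, W=3) weight 1/1134
  (U=0, Y=1, V=0, X=0, Z=0, W=2) weight 1/672
  (U=0, Y=2, V=0, X=0, Z=1, W=2) weight 1/2268
  … 278 more
Group by Y:
  weight(Y=0) = 5/72
  weight(Y=1) = 7/36
  weight(Y=2) = 5/72
  weight(Y=3) = 7/36
Total weight = 5/72 + 7/36 + 5/72 + 7/36 = 19/36
P(Y=0 | obs) = 5/72 / 19/36 = 5/38
P(Y=1 | obs) = 7/36 / 19/36 = 7/19
P(Y=2 | obs) = 5/72 / 19/36 = 5/38
P(Y=3 | obs) = 7/36 / 19/36 = 7/19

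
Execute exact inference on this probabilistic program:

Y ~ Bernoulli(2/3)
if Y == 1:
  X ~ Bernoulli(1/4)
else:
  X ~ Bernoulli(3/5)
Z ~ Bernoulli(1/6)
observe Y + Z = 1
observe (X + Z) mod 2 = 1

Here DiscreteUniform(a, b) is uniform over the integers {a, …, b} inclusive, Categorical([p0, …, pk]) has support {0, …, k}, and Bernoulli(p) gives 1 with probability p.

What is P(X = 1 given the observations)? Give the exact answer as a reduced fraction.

Enumerate traces; 2 have nonzero weight after conditioning:
  (Y=0, X=0, Z=1) weight 1/45
  (Y=1, X=1, Z=0) weight 5/36
Group by X:
  weight(X=0) = 1/45
  weight(X=1) = 5/36
Total weight = 1/45 + 5/36 = 29/180
P(X=0 | obs) = 1/45 / 29/180 = 4/29
P(X=1 | obs) = 5/36 / 29/180 = 25/29

P(X = 1 | obs) = 25/29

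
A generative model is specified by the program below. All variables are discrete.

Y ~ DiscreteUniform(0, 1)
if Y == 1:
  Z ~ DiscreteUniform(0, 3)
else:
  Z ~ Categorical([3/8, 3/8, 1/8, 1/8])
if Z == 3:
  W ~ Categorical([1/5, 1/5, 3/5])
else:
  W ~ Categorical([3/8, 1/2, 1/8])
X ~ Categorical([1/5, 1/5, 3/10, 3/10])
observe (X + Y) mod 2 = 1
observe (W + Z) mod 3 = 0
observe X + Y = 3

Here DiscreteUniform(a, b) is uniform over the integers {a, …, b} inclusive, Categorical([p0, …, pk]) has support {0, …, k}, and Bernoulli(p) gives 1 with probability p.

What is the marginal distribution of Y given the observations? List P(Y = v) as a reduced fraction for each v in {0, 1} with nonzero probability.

Enumerate traces; 8 have nonzero weight after conditioning:
  (Y=0, Z=0, W=0, X=3) weight 27/1280
  (Y=0, Z=1, W=2, X=3) weight 9/1280
  (Y=0, Z=2, W=1, X=3) weight 3/320
  (Y=0, Z=3, W=0, X=3) weight 3/800
  (Y=1, Z=0, W=0, X=2) weight 9/640
  (Y=1, Z=1, W=2, X=2) weight 3/640
  (Y=1, Z=2, W=1, X=2) weight 3/160
  (Y=1, Z=3, W=0, X=2) weight 3/400
Group by Y:
  weight(Y=0) = 33/800
  weight(Y=1) = 9/200
Total weight = 33/800 + 9/200 = 69/800
P(Y=0 | obs) = 33/800 / 69/800 = 11/23
P(Y=1 | obs) = 9/200 / 69/800 = 12/23

P(Y=0) = 11/23, P(Y=1) = 12/23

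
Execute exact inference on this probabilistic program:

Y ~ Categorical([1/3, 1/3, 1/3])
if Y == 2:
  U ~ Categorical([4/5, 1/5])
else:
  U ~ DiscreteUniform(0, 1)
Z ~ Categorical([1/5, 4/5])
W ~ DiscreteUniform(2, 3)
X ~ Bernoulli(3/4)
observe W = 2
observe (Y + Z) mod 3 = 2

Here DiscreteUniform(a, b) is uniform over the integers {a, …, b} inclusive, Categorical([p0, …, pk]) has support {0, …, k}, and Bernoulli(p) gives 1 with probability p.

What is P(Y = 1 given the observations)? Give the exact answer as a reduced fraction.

Enumerate traces; 8 have nonzero weight after conditioning:
  (Y=1, U=0, Z=1, W=2, X=0) weight 1/60
  (Y=1, U=0, Z=1, W=2, X=1) weight 1/20
  (Y=1, U=1, Z=1, W=2, X=0) weight 1/60
  (Y=1, U=1, Z=1, W=2, X=1) weight 1/20
  (Y=2, U=0, Z=0, W=2, X=0) weight 1/150
  (Y=2, U=0, Z=0, W=2, X=1) weight 1/50
  (Y=2, U=1, Z=0, W=2, X=0) weight 1/600
  (Y=2, U=1, Z=0, W=2, X=1) weight 1/200
Group by Y:
  weight(Y=1) = 2/15
  weight(Y=2) = 1/30
Total weight = 2/15 + 1/30 = 1/6
P(Y=1 | obs) = 2/15 / 1/6 = 4/5
P(Y=2 | obs) = 1/30 / 1/6 = 1/5

P(Y = 1 | obs) = 4/5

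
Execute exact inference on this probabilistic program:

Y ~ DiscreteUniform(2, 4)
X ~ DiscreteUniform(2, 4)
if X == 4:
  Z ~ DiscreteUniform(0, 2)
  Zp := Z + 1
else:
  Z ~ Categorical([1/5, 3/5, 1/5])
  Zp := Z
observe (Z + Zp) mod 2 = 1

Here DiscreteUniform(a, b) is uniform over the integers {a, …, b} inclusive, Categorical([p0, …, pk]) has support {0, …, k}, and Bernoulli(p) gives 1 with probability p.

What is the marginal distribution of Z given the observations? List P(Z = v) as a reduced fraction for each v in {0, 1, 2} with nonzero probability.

Enumerate traces; 9 have nonzero weight after conditioning:
  (Y=2, X=4, Z=0) weight 1/27
  (Y=2, X=4, Z=1) weight 1/27
  (Y=2, X=4, Z=2) weight 1/27
  (Y=3, X=4, Z=0) weight 1/27
  (Y=3, X=4, Z=1) weight 1/27
  (Y=3, X=4, Z=2) weight 1/27
  (Y=4, X=4, Z=0) weight 1/27
  (Y=4, X=4, Z=1) weight 1/27
  … 1 more
Group by Z:
  weight(Z=0) = 1/9
  weight(Z=1) = 1/9
  weight(Z=2) = 1/9
Total weight = 1/9 + 1/9 + 1/9 = 1/3
P(Z=0 | obs) = 1/9 / 1/3 = 1/3
P(Z=1 | obs) = 1/9 / 1/3 = 1/3
P(Z=2 | obs) = 1/9 / 1/3 = 1/3

P(Z=0) = 1/3, P(Z=1) = 1/3, P(Z=2) = 1/3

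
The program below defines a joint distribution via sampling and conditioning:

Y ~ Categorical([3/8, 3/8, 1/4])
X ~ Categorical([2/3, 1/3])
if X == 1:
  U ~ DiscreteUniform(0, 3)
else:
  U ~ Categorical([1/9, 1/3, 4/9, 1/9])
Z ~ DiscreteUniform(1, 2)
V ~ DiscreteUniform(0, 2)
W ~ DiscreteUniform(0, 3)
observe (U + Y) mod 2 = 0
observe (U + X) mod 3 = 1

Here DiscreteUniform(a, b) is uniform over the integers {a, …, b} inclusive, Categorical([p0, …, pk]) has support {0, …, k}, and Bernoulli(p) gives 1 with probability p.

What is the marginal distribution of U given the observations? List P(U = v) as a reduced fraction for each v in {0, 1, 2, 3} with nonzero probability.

P(U=0) = 5/16, P(U=1) = 1/2, P(U=3) = 3/16

Enumerate traces; 96 have nonzero weight after conditioning:
  (Y=0, X=1, U=0, Z=1, V=0, W=0) weight 1/768
  (Y=0, X=1, U=0, Z=1, V=0, W=1) weight 1/768
  (Y=0, X=1, U=0, Z=1, V=0, W=2) weight 1/768
  (Y=0, X=1, U=0, Z=1, V=0, W=3) weight 1/768
  (Y=0, X=1, U=0, Z=1, V=1, W=0) weight 1/768
  (Y=0, X=1, U=0, Z=1, V=1, W=1) weight 1/768
  (Y=0, X=1, U=0, Z=1, V=1, W=2) weight 1/768
  (Y=0, X=1, U=0, Z=1, V=1, W=3) weight 1/768
  (Y=1, X=0, U=1, Z=1, V=0, W=0) weight 1/288
  (Y=1, X=1, U=3, Z=1, V=0, W=0) weight 1/768
  … 86 more
Group by U:
  weight(U=0) = 5/96
  weight(U=1) = 1/12
  weight(U=3) = 1/32
Total weight = 5/96 + 1/12 + 1/32 = 1/6
P(U=0 | obs) = 5/96 / 1/6 = 5/16
P(U=1 | obs) = 1/12 / 1/6 = 1/2
P(U=3 | obs) = 1/32 / 1/6 = 3/16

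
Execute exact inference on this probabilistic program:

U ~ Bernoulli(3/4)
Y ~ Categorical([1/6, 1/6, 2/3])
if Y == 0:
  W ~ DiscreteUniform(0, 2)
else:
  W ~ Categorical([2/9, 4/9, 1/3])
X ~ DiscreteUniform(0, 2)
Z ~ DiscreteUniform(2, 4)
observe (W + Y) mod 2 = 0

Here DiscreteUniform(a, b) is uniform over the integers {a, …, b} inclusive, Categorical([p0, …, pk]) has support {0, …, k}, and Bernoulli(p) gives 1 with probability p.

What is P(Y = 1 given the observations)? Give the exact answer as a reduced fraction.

Enumerate traces; 90 have nonzero weight after conditioning:
  (U=0, Y=0, W=0, X=0, Z=2) weight 1/648
  (U=0, Y=0, W=0, X=0, Z=3) weight 1/648
  (U=0, Y=0, W=0, X=0, Z=4) weight 1/648
  (U=0, Y=0, W=0, X=1, Z=2) weight 1/648
  (U=0, Y=0, W=0, X=1, Z=3) weight 1/648
  (U=0, Y=0, W=0, X=1, Z=4) weight 1/648
  (U=0, Y=0, W=0, X=2, Z=2) weight 1/648
  (U=0, Y=0, W=0, X=2, Z=3) weight 1/648
  (U=0, Y=1, W=1, X=0, Z=2) weight 1/486
  (U=0, Y=2, W=0, X=0, Z=2) weight 1/243
  … 80 more
Group by Y:
  weight(Y=0) = 1/9
  weight(Y=1) = 2/27
  weight(Y=2) = 10/27
Total weight = 1/9 + 2/27 + 10/27 = 5/9
P(Y=0 | obs) = 1/9 / 5/9 = 1/5
P(Y=1 | obs) = 2/27 / 5/9 = 2/15
P(Y=2 | obs) = 10/27 / 5/9 = 2/3

P(Y = 1 | obs) = 2/15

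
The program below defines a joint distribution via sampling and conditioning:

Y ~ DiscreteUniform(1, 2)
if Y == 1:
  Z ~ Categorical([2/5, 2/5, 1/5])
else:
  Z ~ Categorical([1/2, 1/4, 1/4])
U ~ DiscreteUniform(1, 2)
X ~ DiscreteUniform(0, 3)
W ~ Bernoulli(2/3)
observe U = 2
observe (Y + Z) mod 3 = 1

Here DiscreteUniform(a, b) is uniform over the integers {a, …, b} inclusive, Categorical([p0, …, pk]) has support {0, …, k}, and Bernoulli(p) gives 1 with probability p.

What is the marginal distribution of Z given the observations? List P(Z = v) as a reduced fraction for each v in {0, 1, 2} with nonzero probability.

Enumerate traces; 16 have nonzero weight after conditioning:
  (Y=1, Z=0, U=2, X=0, W=0) weight 1/120
  (Y=1, Z=0, U=2, X=0, W=1) weight 1/60
  (Y=1, Z=0, U=2, X=1, W=0) weight 1/120
  (Y=1, Z=0, U=2, X=1, W=1) weight 1/60
  (Y=1, Z=0, U=2, X=2, W=0) weight 1/120
  (Y=1, Z=0, U=2, X=2, W=1) weight 1/60
  (Y=1, Z=0, U=2, X=3, W=0) weight 1/120
  (Y=1, Z=0, U=2, X=3, W=1) weight 1/60
  (Y=2, Z=2, U=2, X=0, W=0) weight 1/192
  … 7 more
Group by Z:
  weight(Z=0) = 1/10
  weight(Z=2) = 1/16
Total weight = 1/10 + 1/16 = 13/80
P(Z=0 | obs) = 1/10 / 13/80 = 8/13
P(Z=2 | obs) = 1/16 / 13/80 = 5/13

P(Z=0) = 8/13, P(Z=2) = 5/13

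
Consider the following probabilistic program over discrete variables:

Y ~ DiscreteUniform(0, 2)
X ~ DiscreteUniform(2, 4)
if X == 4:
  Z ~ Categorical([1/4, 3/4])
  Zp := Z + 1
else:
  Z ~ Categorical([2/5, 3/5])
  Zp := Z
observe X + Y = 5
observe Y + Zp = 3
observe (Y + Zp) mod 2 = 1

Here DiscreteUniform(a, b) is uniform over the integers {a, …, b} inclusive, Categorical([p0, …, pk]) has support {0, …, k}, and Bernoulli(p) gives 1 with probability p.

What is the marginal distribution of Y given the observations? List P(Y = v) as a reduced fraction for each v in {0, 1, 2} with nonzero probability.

Enumerate traces; 2 have nonzero weight after conditioning:
  (Y=1, X=4, Z=1) weight 1/12
  (Y=2, X=3, Z=1) weight 1/15
Group by Y:
  weight(Y=1) = 1/12
  weight(Y=2) = 1/15
Total weight = 1/12 + 1/15 = 3/20
P(Y=1 | obs) = 1/12 / 3/20 = 5/9
P(Y=2 | obs) = 1/15 / 3/20 = 4/9

P(Y=1) = 5/9, P(Y=2) = 4/9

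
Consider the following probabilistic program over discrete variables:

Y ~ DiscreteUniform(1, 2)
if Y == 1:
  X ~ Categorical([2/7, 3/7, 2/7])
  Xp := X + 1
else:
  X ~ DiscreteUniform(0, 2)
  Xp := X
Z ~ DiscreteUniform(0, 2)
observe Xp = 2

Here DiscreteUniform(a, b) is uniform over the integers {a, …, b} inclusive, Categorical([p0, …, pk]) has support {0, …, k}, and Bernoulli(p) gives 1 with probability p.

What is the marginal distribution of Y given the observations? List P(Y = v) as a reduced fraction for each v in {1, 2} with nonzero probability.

Enumerate traces; 6 have nonzero weight after conditioning:
  (Y=1, X=1, Z=0) weight 1/14
  (Y=1, X=1, Z=1) weight 1/14
  (Y=1, X=1, Z=2) weight 1/14
  (Y=2, X=2, Z=0) weight 1/18
  (Y=2, X=2, Z=1) weight 1/18
  (Y=2, X=2, Z=2) weight 1/18
Group by Y:
  weight(Y=1) = 3/14
  weight(Y=2) = 1/6
Total weight = 3/14 + 1/6 = 8/21
P(Y=1 | obs) = 3/14 / 8/21 = 9/16
P(Y=2 | obs) = 1/6 / 8/21 = 7/16

P(Y=1) = 9/16, P(Y=2) = 7/16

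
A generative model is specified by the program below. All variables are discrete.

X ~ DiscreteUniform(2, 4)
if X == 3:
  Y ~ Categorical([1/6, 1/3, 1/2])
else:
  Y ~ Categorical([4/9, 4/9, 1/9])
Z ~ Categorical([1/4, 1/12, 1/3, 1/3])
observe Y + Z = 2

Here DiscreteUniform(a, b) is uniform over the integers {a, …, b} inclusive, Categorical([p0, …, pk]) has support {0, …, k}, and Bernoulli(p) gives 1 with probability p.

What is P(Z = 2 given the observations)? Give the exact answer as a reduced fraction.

Enumerate traces; 9 have nonzero weight after conditioning:
  (X=2, Y=0, Z=2) weight 4/81
  (X=2, Y=1, Z=1) weight 1/81
  (X=2, Y=2, Z=0) weight 1/108
  (X=3, Y=0, Z=2) weight 1/54
  (X=3, Y=1, Z=1) weight 1/108
  (X=3, Y=2, Z=0) weight 1/24
  (X=4, Y=0, Z=2) weight 4/81
  (X=4, Y=1, Z=1) weight 1/81
  … 1 more
Group by Z:
  weight(Z=0) = 13/216
  weight(Z=1) = 11/324
  weight(Z=2) = 19/162
Total weight = 13/216 + 11/324 + 19/162 = 137/648
P(Z=0 | obs) = 13/216 / 137/648 = 39/137
P(Z=1 | obs) = 11/324 / 137/648 = 22/137
P(Z=2 | obs) = 19/162 / 137/648 = 76/137

P(Z = 2 | obs) = 76/137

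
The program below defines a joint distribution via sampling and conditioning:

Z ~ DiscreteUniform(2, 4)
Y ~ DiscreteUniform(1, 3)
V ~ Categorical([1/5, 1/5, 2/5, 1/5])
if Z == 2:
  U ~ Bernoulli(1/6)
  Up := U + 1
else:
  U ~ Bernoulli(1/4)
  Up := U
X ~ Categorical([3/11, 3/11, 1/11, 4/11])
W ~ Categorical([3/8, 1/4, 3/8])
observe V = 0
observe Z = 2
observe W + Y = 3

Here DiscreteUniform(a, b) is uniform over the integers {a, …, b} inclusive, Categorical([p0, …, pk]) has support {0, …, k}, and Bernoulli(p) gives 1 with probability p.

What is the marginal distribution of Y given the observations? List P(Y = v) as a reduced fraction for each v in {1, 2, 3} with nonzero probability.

P(Y=1) = 3/8, P(Y=2) = 1/4, P(Y=3) = 3/8

Enumerate traces; 24 have nonzero weight after conditioning:
  (Z=2, Y=1, V=0, U=0, X=0, W=2) weight 1/528
  (Z=2, Y=1, V=0, U=0, X=1, W=2) weight 1/528
  (Z=2, Y=1, V=0, U=0, X=2, W=2) weight 1/1584
  (Z=2, Y=1, V=0, U=0, X=3, W=2) weight 1/396
  (Z=2, Y=1, V=0, U=1, X=0, W=2) weight 1/2640
  (Z=2, Y=1, V=0, U=1, X=1, W=2) weight 1/2640
  (Z=2, Y=1, V=0, U=1, X=2, W=2) weight 1/7920
  (Z=2, Y=1, V=0, U=1, X=3, W=2) weight 1/1980
  (Z=2, Y=2, V=0, U=0, X=0, W=1) weight 1/792
  (Z=2, Y=3, V=0, U=0, X=0, W=0) weight 1/528
  … 14 more
Group by Y:
  weight(Y=1) = 1/120
  weight(Y=2) = 1/180
  weight(Y=3) = 1/120
Total weight = 1/120 + 1/180 + 1/120 = 1/45
P(Y=1 | obs) = 1/120 / 1/45 = 3/8
P(Y=2 | obs) = 1/180 / 1/45 = 1/4
P(Y=3 | obs) = 1/120 / 1/45 = 3/8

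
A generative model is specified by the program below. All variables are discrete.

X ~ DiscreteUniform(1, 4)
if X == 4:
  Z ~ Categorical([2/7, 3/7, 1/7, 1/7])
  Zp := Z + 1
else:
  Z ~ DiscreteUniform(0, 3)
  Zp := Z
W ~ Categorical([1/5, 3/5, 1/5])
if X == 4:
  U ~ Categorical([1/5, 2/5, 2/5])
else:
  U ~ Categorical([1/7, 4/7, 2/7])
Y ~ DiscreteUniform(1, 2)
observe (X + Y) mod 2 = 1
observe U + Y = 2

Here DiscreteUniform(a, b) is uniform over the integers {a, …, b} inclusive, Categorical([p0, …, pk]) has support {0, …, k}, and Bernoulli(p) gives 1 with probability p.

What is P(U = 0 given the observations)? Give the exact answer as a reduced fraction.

Enumerate traces; 48 have nonzero weight after conditioning:
  (X=1, Z=0, W=0, U=0, Y=2) weight 1/1120
  (X=1, Z=0, W=1, U=0, Y=2) weight 3/1120
  (X=1, Z=0, W=2, U=0, Y=2) weight 1/1120
  (X=1, Z=1, W=0, U=0, Y=2) weight 1/1120
  (X=1, Z=1, W=1, U=0, Y=2) weight 3/1120
  (X=1, Z=1, W=2, U=0, Y=2) weight 1/1120
  (X=1, Z=2, W=0, U=0, Y=2) weight 1/1120
  (X=1, Z=2, W=1, U=0, Y=2) weight 3/1120
  (X=2, Z=0, W=0, U=1, Y=1) weight 1/280
  … 39 more
Group by U:
  weight(U=0) = 1/28
  weight(U=1) = 17/140
Total weight = 1/28 + 17/140 = 11/70
P(U=0 | obs) = 1/28 / 11/70 = 5/22
P(U=1 | obs) = 17/140 / 11/70 = 17/22

P(U = 0 | obs) = 5/22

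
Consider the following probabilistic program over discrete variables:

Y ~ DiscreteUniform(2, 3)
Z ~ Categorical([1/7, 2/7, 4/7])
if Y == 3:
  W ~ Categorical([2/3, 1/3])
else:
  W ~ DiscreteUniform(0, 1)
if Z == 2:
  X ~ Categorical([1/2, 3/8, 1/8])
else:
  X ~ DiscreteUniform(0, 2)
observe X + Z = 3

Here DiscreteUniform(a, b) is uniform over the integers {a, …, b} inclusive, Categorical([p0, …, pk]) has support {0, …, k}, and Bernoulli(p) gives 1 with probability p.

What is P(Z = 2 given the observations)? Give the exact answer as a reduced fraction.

P(Z = 2 | obs) = 9/13

Enumerate traces; 8 have nonzero weight after conditioning:
  (Y=2, Z=1, W=0, X=2) weight 1/42
  (Y=2, Z=1, W=1, X=2) weight 1/42
  (Y=2, Z=2, W=0, X=1) weight 3/56
  (Y=2, Z=2, W=1, X=1) weight 3/56
  (Y=3, Z=1, W=0, X=2) weight 2/63
  (Y=3, Z=1, W=1, X=2) weight 1/63
  (Y=3, Z=2, W=0, X=1) weight 1/14
  (Y=3, Z=2, W=1, X=1) weight 1/28
Group by Z:
  weight(Z=1) = 2/21
  weight(Z=2) = 3/14
Total weight = 2/21 + 3/14 = 13/42
P(Z=1 | obs) = 2/21 / 13/42 = 4/13
P(Z=2 | obs) = 3/14 / 13/42 = 9/13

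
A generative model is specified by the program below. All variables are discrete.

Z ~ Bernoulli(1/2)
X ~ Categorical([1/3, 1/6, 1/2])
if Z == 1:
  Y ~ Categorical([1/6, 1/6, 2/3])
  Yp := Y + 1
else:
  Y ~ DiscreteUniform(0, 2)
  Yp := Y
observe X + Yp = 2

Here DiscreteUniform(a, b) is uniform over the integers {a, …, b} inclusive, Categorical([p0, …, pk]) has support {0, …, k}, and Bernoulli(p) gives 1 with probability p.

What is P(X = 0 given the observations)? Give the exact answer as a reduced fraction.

Enumerate traces; 5 have nonzero weight after conditioning:
  (Z=0, X=0, Y=2) weight 1/18
  (Z=0, X=1, Y=1) weight 1/36
  (Z=0, X=2, Y=0) weight 1/12
  (Z=1, X=0, Y=1) weight 1/36
  (Z=1, X=1, Y=0) weight 1/72
Group by X:
  weight(X=0) = 1/12
  weight(X=1) = 1/24
  weight(X=2) = 1/12
Total weight = 1/12 + 1/24 + 1/12 = 5/24
P(X=0 | obs) = 1/12 / 5/24 = 2/5
P(X=1 | obs) = 1/24 / 5/24 = 1/5
P(X=2 | obs) = 1/12 / 5/24 = 2/5

P(X = 0 | obs) = 2/5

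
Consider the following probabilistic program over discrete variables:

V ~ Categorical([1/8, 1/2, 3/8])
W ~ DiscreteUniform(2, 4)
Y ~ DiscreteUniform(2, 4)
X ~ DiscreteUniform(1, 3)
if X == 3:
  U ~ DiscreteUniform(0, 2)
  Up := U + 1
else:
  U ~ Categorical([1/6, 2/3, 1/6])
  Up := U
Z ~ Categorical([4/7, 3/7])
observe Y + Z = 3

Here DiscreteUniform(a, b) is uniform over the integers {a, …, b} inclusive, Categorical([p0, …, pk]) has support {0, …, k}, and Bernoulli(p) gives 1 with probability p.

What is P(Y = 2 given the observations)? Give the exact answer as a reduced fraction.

Enumerate traces; 162 have nonzero weight after conditioning:
  (V=0, W=2, Y=2, X=1, U=0, Z=1) weight 1/3024
  (V=0, W=2, Y=2, X=1, U=1, Z=1) weight 1/756
  (V=0, W=2, Y=2, X=1, U=2, Z=1) weight 1/3024
  (V=0, W=2, Y=2, X=2, U=0, Z=1) weight 1/3024
  (V=0, W=2, Y=2, X=2, U=1, Z=1) weight 1/756
  (V=0, W=2, Y=2, X=2, U=2, Z=1) weight 1/3024
  (V=0, W=2, Y=2, X=3, U=0, Z=1) weight 1/1512
  (V=0, W=2, Y=2, X=3, U=1, Z=1) weight 1/1512
  (V=0, W=2, Y=3, X=1, U=0, Z=0) weight 1/2268
  … 153 more
Group by Y:
  weight(Y=2) = 1/7
  weight(Y=3) = 4/21
Total weight = 1/7 + 4/21 = 1/3
P(Y=2 | obs) = 1/7 / 1/3 = 3/7
P(Y=3 | obs) = 4/21 / 1/3 = 4/7

P(Y = 2 | obs) = 3/7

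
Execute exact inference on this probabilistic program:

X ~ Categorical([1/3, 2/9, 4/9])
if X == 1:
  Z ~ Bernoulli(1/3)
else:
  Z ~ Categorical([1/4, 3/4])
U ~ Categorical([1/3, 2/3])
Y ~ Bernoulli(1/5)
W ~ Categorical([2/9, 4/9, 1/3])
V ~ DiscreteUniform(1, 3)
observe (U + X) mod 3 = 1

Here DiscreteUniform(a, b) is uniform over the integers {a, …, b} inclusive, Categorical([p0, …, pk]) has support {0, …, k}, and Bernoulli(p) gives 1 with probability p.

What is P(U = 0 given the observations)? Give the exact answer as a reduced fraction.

P(U = 0 | obs) = 1/4

Enumerate traces; 72 have nonzero weight after conditioning:
  (X=0, Z=0, U=1, Y=0, W=0, V=1) weight 4/1215
  (X=0, Z=0, U=1, Y=0, W=0, V=2) weight 4/1215
  (X=0, Z=0, U=1, Y=0, W=0, V=3) weight 4/1215
  (X=0, Z=0, U=1, Y=0, W=1, V=1) weight 8/1215
  (X=0, Z=0, U=1, Y=0, W=1, V=2) weight 8/1215
  (X=0, Z=0, U=1, Y=0, W=1, V=3) weight 8/1215
  (X=0, Z=0, U=1, Y=0, W=2, V=1) weight 2/405
  (X=0, Z=0, U=1, Y=0, W=2, V=2) weight 2/405
  (X=1, Z=0, U=0, Y=0, W=0, V=1) weight 32/10935
  … 63 more
Group by U:
  weight(U=0) = 2/27
  weight(U=1) = 2/9
Total weight = 2/27 + 2/9 = 8/27
P(U=0 | obs) = 2/27 / 8/27 = 1/4
P(U=1 | obs) = 2/9 / 8/27 = 3/4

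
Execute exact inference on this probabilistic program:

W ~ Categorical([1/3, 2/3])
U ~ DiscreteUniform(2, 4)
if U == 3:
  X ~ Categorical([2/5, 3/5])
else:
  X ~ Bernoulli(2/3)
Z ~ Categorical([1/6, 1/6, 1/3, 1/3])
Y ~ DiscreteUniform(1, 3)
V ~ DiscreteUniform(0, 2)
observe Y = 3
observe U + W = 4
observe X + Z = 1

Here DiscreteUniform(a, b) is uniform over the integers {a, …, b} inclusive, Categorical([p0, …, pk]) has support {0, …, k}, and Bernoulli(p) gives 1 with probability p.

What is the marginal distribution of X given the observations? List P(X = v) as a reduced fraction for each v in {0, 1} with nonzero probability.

P(X=0) = 17/45, P(X=1) = 28/45

Enumerate traces; 12 have nonzero weight after conditioning:
  (W=0, U=4, X=0, Z=1, Y=3, V=0) weight 1/1458
  (W=0, U=4, X=0, Z=1, Y=3, V=1) weight 1/1458
  (W=0, U=4, X=0, Z=1, Y=3, V=2) weight 1/1458
  (W=0, U=4, X=1, Z=0, Y=3, V=0) weight 1/729
  (W=0, U=4, X=1, Z=0, Y=3, V=1) weight 1/729
  (W=0, U=4, X=1, Z=0, Y=3, V=2) weight 1/729
  (W=1, U=3, X=0, Z=1, Y=3, V=0) weight 2/1215
  (W=1, U=3, X=0, Z=1, Y=3, V=1) weight 2/1215
  … 4 more
Group by X:
  weight(X=0) = 17/2430
  weight(X=1) = 14/1215
Total weight = 17/2430 + 14/1215 = 1/54
P(X=0 | obs) = 17/2430 / 1/54 = 17/45
P(X=1 | obs) = 14/1215 / 1/54 = 28/45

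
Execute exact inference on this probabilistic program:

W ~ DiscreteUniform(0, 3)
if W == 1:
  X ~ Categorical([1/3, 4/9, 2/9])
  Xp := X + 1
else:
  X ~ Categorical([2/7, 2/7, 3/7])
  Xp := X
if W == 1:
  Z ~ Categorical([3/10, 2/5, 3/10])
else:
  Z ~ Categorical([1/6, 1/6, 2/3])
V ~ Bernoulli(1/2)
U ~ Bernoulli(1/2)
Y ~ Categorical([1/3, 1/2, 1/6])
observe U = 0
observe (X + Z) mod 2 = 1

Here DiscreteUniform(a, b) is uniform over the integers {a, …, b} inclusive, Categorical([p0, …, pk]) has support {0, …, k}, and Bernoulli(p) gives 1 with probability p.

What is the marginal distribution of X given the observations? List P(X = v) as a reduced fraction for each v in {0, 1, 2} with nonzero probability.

Enumerate traces; 96 have nonzero weight after conditioning:
  (W=0, X=0, Z=1, V=0, U=0, Y=0) weight 1/1008
  (W=0, X=0, Z=1, V=0, U=0, Y=1) weight 1/672
  (W=0, X=0, Z=1, V=0, U=0, Y=2) weight 1/2016
  (W=0, X=0, Z=1, V=1, U=0, Y=0) weight 1/1008
  (W=0, X=0, Z=1, V=1, U=0, Y=1) weight 1/672
  (W=0, X=0, Z=1, V=1, U=0, Y=2) weight 1/2016
  (W=0, X=1, Z=0, V=0, U=0, Y=0) weight 1/1008
  (W=0, X=1, Z=0, V=0, U=0, Y=1) weight 1/672
  (W=0, X=2, Z=1, V=0, U=0, Y=0) weight 1/672
  … 87 more
Group by X:
  weight(X=0) = 29/840
  weight(X=1) = 103/840
  weight(X=2) = 191/5040
Total weight = 29/840 + 103/840 + 191/5040 = 983/5040
P(X=0 | obs) = 29/840 / 983/5040 = 174/983
P(X=1 | obs) = 103/840 / 983/5040 = 618/983
P(X=2 | obs) = 191/5040 / 983/5040 = 191/983

P(X=0) = 174/983, P(X=1) = 618/983, P(X=2) = 191/983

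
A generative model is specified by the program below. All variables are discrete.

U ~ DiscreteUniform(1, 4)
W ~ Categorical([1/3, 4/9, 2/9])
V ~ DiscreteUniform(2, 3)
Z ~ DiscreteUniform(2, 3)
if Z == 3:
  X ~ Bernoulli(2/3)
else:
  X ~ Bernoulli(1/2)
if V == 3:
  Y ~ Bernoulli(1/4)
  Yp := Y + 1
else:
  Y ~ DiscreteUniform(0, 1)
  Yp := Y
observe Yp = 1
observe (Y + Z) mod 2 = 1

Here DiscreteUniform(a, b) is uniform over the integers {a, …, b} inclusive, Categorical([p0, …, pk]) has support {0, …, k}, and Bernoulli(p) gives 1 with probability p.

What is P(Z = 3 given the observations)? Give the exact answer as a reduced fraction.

Enumerate traces; 48 have nonzero weight after conditioning:
  (U=1, W=0, V=2, Z=2, X=0, Y=1) weight 1/192
  (U=1, W=0, V=2, Z=2, X=1, Y=1) weight 1/192
  (U=1, W=0, V=3, Z=3, X=0, Y=0) weight 1/192
  (U=1, W=0, V=3, Z=3, X=1, Y=0) weight 1/96
  (U=1, W=1, V=2, Z=2, X=0, Y=1) weight 1/144
  (U=1, W=1, V=2, Z=2, X=1, Y=1) weight 1/144
  (U=1, W=1, V=3, Z=3, X=0, Y=0) weight 1/144
  (U=1, W=1, V=3, Z=3, X=1, Y=0) weight 1/72
  … 40 more
Group by Z:
  weight(Z=2) = 1/8
  weight(Z=3) = 3/16
Total weight = 1/8 + 3/16 = 5/16
P(Z=2 | obs) = 1/8 / 5/16 = 2/5
P(Z=3 | obs) = 3/16 / 5/16 = 3/5

P(Z = 3 | obs) = 3/5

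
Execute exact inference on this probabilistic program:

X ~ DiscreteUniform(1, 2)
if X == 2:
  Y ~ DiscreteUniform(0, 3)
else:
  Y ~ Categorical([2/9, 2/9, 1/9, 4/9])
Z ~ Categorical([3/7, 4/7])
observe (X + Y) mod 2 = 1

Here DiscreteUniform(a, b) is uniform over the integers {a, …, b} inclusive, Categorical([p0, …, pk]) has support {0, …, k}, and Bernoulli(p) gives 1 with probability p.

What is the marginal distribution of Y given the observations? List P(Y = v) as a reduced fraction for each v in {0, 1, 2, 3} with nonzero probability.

Enumerate traces; 8 have nonzero weight after conditioning:
  (X=1, Y=0, Z=0) weight 1/21
  (X=1, Y=0, Z=1) weight 4/63
  (X=1, Y=2, Z=0) weight 1/42
  (X=1, Y=2, Z=1) weight 2/63
  (X=2, Y=1, Z=0) weight 3/56
  (X=2, Y=1, Z=1) weight 1/14
  (X=2, Y=3, Z=0) weight 3/56
  (X=2, Y=3, Z=1) weight 1/14
Group by Y:
  weight(Y=0) = 1/9
  weight(Y=1) = 1/8
  weight(Y=2) = 1/18
  weight(Y=3) = 1/8
Total weight = 1/9 + 1/8 + 1/18 + 1/8 = 5/12
P(Y=0 | obs) = 1/9 / 5/12 = 4/15
P(Y=1 | obs) = 1/8 / 5/12 = 3/10
P(Y=2 | obs) = 1/18 / 5/12 = 2/15
P(Y=3 | obs) = 1/8 / 5/12 = 3/10

P(Y=0) = 4/15, P(Y=1) = 3/10, P(Y=2) = 2/15, P(Y=3) = 3/10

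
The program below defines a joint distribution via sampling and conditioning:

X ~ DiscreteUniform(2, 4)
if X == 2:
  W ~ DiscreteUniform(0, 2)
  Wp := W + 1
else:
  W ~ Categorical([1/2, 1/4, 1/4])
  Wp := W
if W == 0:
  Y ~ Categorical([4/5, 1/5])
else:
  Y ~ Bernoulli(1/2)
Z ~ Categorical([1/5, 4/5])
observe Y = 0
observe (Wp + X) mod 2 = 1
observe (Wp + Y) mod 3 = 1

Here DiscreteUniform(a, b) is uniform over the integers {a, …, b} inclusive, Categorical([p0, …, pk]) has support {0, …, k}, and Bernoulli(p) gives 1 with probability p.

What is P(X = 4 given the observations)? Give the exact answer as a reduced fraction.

Enumerate traces; 4 have nonzero weight after conditioning:
  (X=2, W=0, Y=0, Z=0) weight 4/225
  (X=2, W=0, Y=0, Z=1) weight 16/225
  (X=4, W=1, Y=0, Z=0) weight 1/120
  (X=4, W=1, Y=0, Z=1) weight 1/30
Group by X:
  weight(X=2) = 4/45
  weight(X=4) = 1/24
Total weight = 4/45 + 1/24 = 47/360
P(X=2 | obs) = 4/45 / 47/360 = 32/47
P(X=4 | obs) = 1/24 / 47/360 = 15/47

P(X = 4 | obs) = 15/47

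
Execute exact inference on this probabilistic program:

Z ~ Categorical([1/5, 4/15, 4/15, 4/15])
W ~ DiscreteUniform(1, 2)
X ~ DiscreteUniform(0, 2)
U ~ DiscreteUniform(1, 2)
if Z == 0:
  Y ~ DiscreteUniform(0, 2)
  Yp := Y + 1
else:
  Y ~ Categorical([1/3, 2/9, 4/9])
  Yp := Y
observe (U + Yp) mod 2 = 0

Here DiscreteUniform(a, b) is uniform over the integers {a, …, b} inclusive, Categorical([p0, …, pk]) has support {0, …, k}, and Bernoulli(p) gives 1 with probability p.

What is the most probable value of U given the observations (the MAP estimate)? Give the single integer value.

Enumerate traces; 72 have nonzero weight after conditioning:
  (Z=0, W=1, X=0, U=1, Y=0) weight 1/180
  (Z=0, W=1, X=0, U=1, Y=2) weight 1/180
  (Z=0, W=1, X=0, U=2, Y=1) weight 1/180
  (Z=0, W=1, X=1, U=1, Y=0) weight 1/180
  (Z=0, W=1, X=1, U=1, Y=2) weight 1/180
  (Z=0, W=1, X=1, U=2, Y=1) weight 1/180
  (Z=0, W=1, X=2, U=1, Y=0) weight 1/180
  (Z=0, W=1, X=2, U=1, Y=2) weight 1/180
  … 64 more
Group by U:
  weight(U=1) = 7/45
  weight(U=2) = 31/90
Total weight = 7/45 + 31/90 = 1/2
P(U=1 | obs) = 7/45 / 1/2 = 14/45
P(U=2 | obs) = 31/90 / 1/2 = 31/45
argmax = 2

argmax_v P(U = v | obs) = 2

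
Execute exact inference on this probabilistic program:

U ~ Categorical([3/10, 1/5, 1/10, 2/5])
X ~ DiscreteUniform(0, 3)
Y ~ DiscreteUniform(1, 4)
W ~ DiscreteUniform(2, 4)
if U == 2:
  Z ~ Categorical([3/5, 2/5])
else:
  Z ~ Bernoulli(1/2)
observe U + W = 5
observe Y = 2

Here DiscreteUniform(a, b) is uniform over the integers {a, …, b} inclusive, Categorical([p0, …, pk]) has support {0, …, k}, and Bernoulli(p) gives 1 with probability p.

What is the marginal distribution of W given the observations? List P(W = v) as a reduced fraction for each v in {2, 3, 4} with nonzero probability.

P(W=2) = 4/7, P(W=3) = 1/7, P(W=4) = 2/7

Enumerate traces; 24 have nonzero weight after conditioning:
  (U=1, X=0, Y=2, W=4, Z=0) weight 1/480
  (U=1, X=0, Y=2, W=4, Z=1) weight 1/480
  (U=1, X=1, Y=2, W=4, Z=0) weight 1/480
  (U=1, X=1, Y=2, W=4, Z=1) weight 1/480
  (U=1, X=2, Y=2, W=4, Z=0) weight 1/480
  (U=1, X=2, Y=2, W=4, Z=1) weight 1/480
  (U=1, X=3, Y=2, W=4, Z=0) weight 1/480
  (U=1, X=3, Y=2, W=4, Z=1) weight 1/480
  (U=2, X=0, Y=2, W=3, Z=0) weight 1/800
  (U=3, X=0, Y=2, W=2, Z=0) weight 1/240
  … 14 more
Group by W:
  weight(W=2) = 1/30
  weight(W=3) = 1/120
  weight(W=4) = 1/60
Total weight = 1/30 + 1/120 + 1/60 = 7/120
P(W=2 | obs) = 1/30 / 7/120 = 4/7
P(W=3 | obs) = 1/120 / 7/120 = 1/7
P(W=4 | obs) = 1/60 / 7/120 = 2/7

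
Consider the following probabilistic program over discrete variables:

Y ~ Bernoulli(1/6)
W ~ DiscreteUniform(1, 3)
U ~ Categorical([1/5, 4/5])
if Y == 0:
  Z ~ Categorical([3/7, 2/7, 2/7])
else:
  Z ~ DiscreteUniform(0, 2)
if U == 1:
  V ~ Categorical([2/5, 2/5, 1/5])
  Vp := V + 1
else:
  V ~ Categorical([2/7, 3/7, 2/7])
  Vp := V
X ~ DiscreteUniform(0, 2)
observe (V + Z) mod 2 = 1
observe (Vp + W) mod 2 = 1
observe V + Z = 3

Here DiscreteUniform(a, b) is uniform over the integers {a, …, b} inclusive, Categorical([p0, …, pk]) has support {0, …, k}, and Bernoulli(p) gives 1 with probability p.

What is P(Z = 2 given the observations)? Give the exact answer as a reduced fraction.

Enumerate traces; 36 have nonzero weight after conditioning:
  (Y=0, W=1, U=0, Z=1, V=2, X=0) weight 2/1323
  (Y=0, W=1, U=0, Z=1, V=2, X=1) weight 2/1323
  (Y=0, W=1, U=0, Z=1, V=2, X=2) weight 2/1323
  (Y=0, W=1, U=1, Z=2, V=1, X=0) weight 8/945
  (Y=0, W=1, U=1, Z=2, V=1, X=1) weight 8/945
  (Y=0, W=1, U=1, Z=2, V=1, X=2) weight 8/945
  (Y=0, W=2, U=0, Z=2, V=1, X=0) weight 1/441
  (Y=0, W=2, U=0, Z=2, V=1, X=1) weight 1/441
  … 28 more
Group by Z:
  weight(Z=1) = 296/11025
  weight(Z=2) = 4699/66150
Total weight = 296/11025 + 4699/66150 = 37/378
P(Z=1 | obs) = 296/11025 / 37/378 = 48/175
P(Z=2 | obs) = 4699/66150 / 37/378 = 127/175

P(Z = 2 | obs) = 127/175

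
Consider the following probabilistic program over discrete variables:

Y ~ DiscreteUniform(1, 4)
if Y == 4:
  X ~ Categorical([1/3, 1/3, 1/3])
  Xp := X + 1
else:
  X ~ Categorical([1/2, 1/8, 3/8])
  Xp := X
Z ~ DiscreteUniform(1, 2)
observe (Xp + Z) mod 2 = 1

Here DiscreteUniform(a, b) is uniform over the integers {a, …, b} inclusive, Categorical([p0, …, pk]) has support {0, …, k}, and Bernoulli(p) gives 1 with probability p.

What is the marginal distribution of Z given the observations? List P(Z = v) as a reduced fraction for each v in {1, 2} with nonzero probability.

P(Z=1) = 71/96, P(Z=2) = 25/96

Enumerate traces; 12 have nonzero weight after conditioning:
  (Y=1, X=0, Z=1) weight 1/16
  (Y=1, X=1, Z=2) weight 1/64
  (Y=1, X=2, Z=1) weight 3/64
  (Y=2, X=0, Z=1) weight 1/16
  (Y=2, X=1, Z=2) weight 1/64
  (Y=2, X=2, Z=1) weight 3/64
  (Y=3, X=0, Z=1) weight 1/16
  (Y=3, X=1, Z=2) weight 1/64
  … 4 more
Group by Z:
  weight(Z=1) = 71/192
  weight(Z=2) = 25/192
Total weight = 71/192 + 25/192 = 1/2
P(Z=1 | obs) = 71/192 / 1/2 = 71/96
P(Z=2 | obs) = 25/192 / 1/2 = 25/96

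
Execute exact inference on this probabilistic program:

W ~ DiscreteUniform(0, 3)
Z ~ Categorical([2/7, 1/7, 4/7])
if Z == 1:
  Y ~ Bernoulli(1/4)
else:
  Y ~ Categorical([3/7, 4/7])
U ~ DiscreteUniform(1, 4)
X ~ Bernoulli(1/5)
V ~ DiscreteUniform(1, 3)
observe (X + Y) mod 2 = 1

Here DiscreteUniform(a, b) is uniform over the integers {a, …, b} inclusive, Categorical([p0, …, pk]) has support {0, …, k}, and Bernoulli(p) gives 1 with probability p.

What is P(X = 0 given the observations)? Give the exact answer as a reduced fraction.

P(X = 0 | obs) = 412/505

Enumerate traces; 288 have nonzero weight after conditioning:
  (W=0, Z=0, Y=0, U=1, X=1, V=1) weight 1/1960
  (W=0, Z=0, Y=0, U=1, X=1, V=2) weight 1/1960
  (W=0, Z=0, Y=0, U=1, X=1, V=3) weight 1/1960
  (W=0, Z=0, Y=0, U=2, X=1, V=1) weight 1/1960
  (W=0, Z=0, Y=0, U=2, X=1, V=2) weight 1/1960
  (W=0, Z=0, Y=0, U=2, X=1, V=3) weight 1/1960
  (W=0, Z=0, Y=0, U=3, X=1, V=1) weight 1/1960
  (W=0, Z=0, Y=0, U=3, X=1, V=2) weight 1/1960
  (W=0, Z=0, Y=1, U=1, X=0, V=1) weight 2/735
  … 279 more
Group by X:
  weight(X=0) = 103/245
  weight(X=1) = 93/980
Total weight = 103/245 + 93/980 = 101/196
P(X=0 | obs) = 103/245 / 101/196 = 412/505
P(X=1 | obs) = 93/980 / 101/196 = 93/505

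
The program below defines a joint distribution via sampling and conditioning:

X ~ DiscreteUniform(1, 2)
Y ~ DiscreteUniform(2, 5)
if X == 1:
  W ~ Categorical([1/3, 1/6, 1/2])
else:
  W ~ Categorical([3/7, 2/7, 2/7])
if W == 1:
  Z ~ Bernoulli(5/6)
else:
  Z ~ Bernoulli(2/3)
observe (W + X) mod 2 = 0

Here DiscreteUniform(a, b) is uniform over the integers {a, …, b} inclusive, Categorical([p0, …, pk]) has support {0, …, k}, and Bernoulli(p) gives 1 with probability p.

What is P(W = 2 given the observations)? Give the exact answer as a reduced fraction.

Enumerate traces; 24 have nonzero weight after conditioning:
  (X=1, Y=2, W=1, Z=0) weight 1/288
  (X=1, Y=2, W=1, Z=1) weight 5/288
  (X=1, Y=3, W=1, Z=0) weight 1/288
  (X=1, Y=3, W=1, Z=1) weight 5/288
  (X=1, Y=4, W=1, Z=0) weight 1/288
  (X=1, Y=4, W=1, Z=1) weight 5/288
  (X=1, Y=5, W=1, Z=0) weight 1/288
  (X=1, Y=5, W=1, Z=1) weight 5/288
  (X=2, Y=2, W=0, Z=0) weight 1/56
  (X=2, Y=2, W=2, Z=0) weight 1/84
  … 14 more
Group by W:
  weight(W=0) = 3/14
  weight(W=1) = 1/12
  weight(W=2) = 1/7
Total weight = 3/14 + 1/12 + 1/7 = 37/84
P(W=0 | obs) = 3/14 / 37/84 = 18/37
P(W=1 | obs) = 1/12 / 37/84 = 7/37
P(W=2 | obs) = 1/7 / 37/84 = 12/37

P(W = 2 | obs) = 12/37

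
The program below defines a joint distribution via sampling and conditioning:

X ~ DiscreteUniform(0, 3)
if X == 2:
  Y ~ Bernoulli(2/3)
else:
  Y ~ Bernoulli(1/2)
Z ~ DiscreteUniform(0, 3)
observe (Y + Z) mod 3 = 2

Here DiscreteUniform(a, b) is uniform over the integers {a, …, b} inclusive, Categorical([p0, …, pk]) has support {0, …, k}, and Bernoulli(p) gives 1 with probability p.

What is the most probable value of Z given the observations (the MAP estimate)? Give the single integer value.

argmax_v P(Z = v | obs) = 1

Enumerate traces; 8 have nonzero weight after conditioning:
  (X=0, Y=0, Z=2) weight 1/32
  (X=0, Y=1, Z=1) weight 1/32
  (X=1, Y=0, Z=2) weight 1/32
  (X=1, Y=1, Z=1) weight 1/32
  (X=2, Y=0, Z=2) weight 1/48
  (X=2, Y=1, Z=1) weight 1/24
  (X=3, Y=0, Z=2) weight 1/32
  (X=3, Y=1, Z=1) weight 1/32
Group by Z:
  weight(Z=1) = 13/96
  weight(Z=2) = 11/96
Total weight = 13/96 + 11/96 = 1/4
P(Z=1 | obs) = 13/96 / 1/4 = 13/24
P(Z=2 | obs) = 11/96 / 1/4 = 11/24
argmax = 1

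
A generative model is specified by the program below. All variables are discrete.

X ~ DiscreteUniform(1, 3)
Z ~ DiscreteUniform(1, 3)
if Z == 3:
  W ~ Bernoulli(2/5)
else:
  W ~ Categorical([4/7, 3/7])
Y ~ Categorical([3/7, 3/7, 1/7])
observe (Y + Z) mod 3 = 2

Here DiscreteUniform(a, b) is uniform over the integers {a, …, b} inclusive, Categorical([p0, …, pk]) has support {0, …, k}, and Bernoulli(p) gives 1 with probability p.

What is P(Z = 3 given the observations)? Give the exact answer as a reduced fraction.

Enumerate traces; 18 have nonzero weight after conditioning:
  (X=1, Z=1, W=0, Y=1) weight 4/147
  (X=1, Z=1, W=1, Y=1) weight 1/49
  (X=1, Z=2, W=0, Y=0) weight 4/147
  (X=1, Z=2, W=1, Y=0) weight 1/49
  (X=1, Z=3, W=0, Y=2) weight 1/105
  (X=1, Z=3, W=1, Y=2) weight 2/315
  (X=2, Z=1, W=0, Y=1) weight 4/147
  (X=2, Z=1, W=1, Y=1) weight 1/49
  … 10 more
Group by Z:
  weight(Z=1) = 1/7
  weight(Z=2) = 1/7
  weight(Z=3) = 1/21
Total weight = 1/7 + 1/7 + 1/21 = 1/3
P(Z=1 | obs) = 1/7 / 1/3 = 3/7
P(Z=2 | obs) = 1/7 / 1/3 = 3/7
P(Z=3 | obs) = 1/21 / 1/3 = 1/7

P(Z = 3 | obs) = 1/7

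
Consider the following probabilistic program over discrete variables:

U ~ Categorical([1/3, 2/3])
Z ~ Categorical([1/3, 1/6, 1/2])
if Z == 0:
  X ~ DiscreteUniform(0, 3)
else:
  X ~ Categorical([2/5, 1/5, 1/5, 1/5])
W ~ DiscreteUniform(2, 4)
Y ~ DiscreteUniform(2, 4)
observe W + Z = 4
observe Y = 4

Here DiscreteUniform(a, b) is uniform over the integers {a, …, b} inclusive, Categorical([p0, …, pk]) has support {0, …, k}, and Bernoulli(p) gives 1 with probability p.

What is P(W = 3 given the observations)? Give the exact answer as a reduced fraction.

Enumerate traces; 24 have nonzero weight after conditioning:
  (U=0, Z=0, X=0, W=4, Y=4) weight 1/324
  (U=0, Z=0, X=1, W=4, Y=4) weight 1/324
  (U=0, Z=0, X=2, W=4, Y=4) weight 1/324
  (U=0, Z=0, X=3, W=4, Y=4) weight 1/324
  (U=0, Z=1, X=0, W=3, Y=4) weight 1/405
  (U=0, Z=1, X=1, W=3, Y=4) weight 1/810
  (U=0, Z=1, X=2, W=3, Y=4) weight 1/810
  (U=0, Z=1, X=3, W=3, Y=4) weight 1/810
  (U=0, Z=2, X=0, W=2, Y=4) weight 1/135
  … 15 more
Group by W:
  weight(W=2) = 1/18
  weight(W=3) = 1/54
  weight(W=4) = 1/27
Total weight = 1/18 + 1/54 + 1/27 = 1/9
P(W=2 | obs) = 1/18 / 1/9 = 1/2
P(W=3 | obs) = 1/54 / 1/9 = 1/6
P(W=4 | obs) = 1/27 / 1/9 = 1/3

P(W = 3 | obs) = 1/6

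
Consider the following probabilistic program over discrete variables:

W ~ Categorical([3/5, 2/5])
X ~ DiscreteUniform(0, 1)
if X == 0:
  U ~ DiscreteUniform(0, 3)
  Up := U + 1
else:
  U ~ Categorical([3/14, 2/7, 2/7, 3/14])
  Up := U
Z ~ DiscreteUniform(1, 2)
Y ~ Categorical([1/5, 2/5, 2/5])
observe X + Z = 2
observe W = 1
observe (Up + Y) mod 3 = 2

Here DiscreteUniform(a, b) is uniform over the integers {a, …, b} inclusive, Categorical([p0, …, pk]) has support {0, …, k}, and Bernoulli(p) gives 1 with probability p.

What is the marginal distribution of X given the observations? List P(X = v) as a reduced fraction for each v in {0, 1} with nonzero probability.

P(X=0) = 49/97, P(X=1) = 48/97

Enumerate traces; 8 have nonzero weight after conditioning:
  (W=1, X=0, U=0, Z=2, Y=1) weight 1/100
  (W=1, X=0, U=1, Z=2, Y=0) weight 1/200
  (W=1, X=0, U=2, Z=2, Y=2) weight 1/100
  (W=1, X=0, U=3, Z=2, Y=1) weight 1/100
  (W=1, X=1, U=0, Z=1, Y=2) weight 3/350
  (W=1, X=1, U=1, Z=1, Y=1) weight 2/175
  (W=1, X=1, U=2, Z=1, Y=0) weight 1/175
  (W=1, X=1, U=3, Z=1, Y=2) weight 3/350
Group by X:
  weight(X=0) = 7/200
  weight(X=1) = 6/175
Total weight = 7/200 + 6/175 = 97/1400
P(X=0 | obs) = 7/200 / 97/1400 = 49/97
P(X=1 | obs) = 6/175 / 97/1400 = 48/97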